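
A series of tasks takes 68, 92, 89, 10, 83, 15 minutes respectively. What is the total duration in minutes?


Durations: 68, 92, 89, 10, 83, 15
Running sum: 68
+ 92 = 160
+ 89 = 249
+ 10 = 259
+ 83 = 342
+ 15 = 357
Total duration: 357 minutes
That is 5 hours and 57 minutes

357


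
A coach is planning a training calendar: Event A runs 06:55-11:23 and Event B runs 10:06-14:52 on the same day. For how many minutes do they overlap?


Interval A: [415, 683] minutes from midnight
Interval B: [606, 892] minutes from midnight
Overlap start = max(415, 606) = 606
Overlap end = min(683, 892) = 683
Overlap = 683 - 606 = 77 minutes

77


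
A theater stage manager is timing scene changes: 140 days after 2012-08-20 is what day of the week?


Start: 2012-08-20 (Monday)
Step 1 - find target date: add 140 days
  2012-08-20 + 140 days = 2013-01-07
Step 2 - day of week:
  140 mod 7 = 0
  Monday + 0 days -> Monday
Result: Monday (2013-01-07)

Monday


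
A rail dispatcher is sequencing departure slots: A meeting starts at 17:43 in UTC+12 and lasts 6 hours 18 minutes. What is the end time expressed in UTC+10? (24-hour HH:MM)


Start: 17:43 in UTC+12
Step 1 - add duration:
  minutes: 43 + 18 = 61 (carry 1h)
  hours: 17 + 6 + 1 = 24
  end in UTC+12: 00:01
Step 2 - convert UTC+12 -> UTC+10:
  offset difference: 10 - (12) = -2 hours
  0 + (-2) = -2 -> mod 24 = 22
Result: 22:01 in UTC+10

22:01


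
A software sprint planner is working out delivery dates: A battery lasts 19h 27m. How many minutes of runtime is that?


Hours: 19
Extra minutes: 27
Minutes per hour: 60
Hours to minutes: 19 x 60 = 1140
Total: 1140 + 27 = 1167

1167


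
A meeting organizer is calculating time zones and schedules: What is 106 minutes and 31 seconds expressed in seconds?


Minutes: 106
Extra seconds: 31
Seconds per minute: 60
Minutes to seconds: 106 x 60 = 6360
Total: 6360 + 31 = 6391

6391


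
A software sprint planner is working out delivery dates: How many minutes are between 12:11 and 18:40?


Start time: 12:11 = 731 minutes from midnight
End time: 18:40 = 1120 minutes from midnight
Difference: 1120 - 731 = 389 minutes
That is 6 hours and 29 minutes

389


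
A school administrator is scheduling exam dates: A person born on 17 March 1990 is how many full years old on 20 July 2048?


Birth: 1990-03-17
Reference: 2048-07-20
Year difference: 2048 - 1990 = 58
Has birthday (03-17) occurred by 07-20? Yes
Age in full years: 58

58


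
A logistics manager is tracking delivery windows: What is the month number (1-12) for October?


Calendar month order:
9. September
10. October <--
11. November
October is month number 10

10


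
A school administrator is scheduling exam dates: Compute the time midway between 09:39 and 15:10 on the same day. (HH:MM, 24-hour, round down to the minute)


Start time: 09:39 = 579 minutes from midnight
End time: 15:10 = 910 minutes from midnight
Sum: 579 + 910 = 1489
Midpoint: 1489 / 2 = 744 minutes
Convert: 744 / 60 = 12 hours, 24 minutes
Result: 12:24

12:24


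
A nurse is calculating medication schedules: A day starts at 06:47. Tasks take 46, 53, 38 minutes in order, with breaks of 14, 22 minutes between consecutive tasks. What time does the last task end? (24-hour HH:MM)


Start: 06:47 = 407 min from midnight
  after task 1 (46 min): 07:33
  after break (14 min): 07:47
  after task 2 (53 min): 08:40
  after break (22 min): 09:02
  after task 3 (38 min): 09:40
Total elapsed: 173 minutes
End time: 09:40

09:40


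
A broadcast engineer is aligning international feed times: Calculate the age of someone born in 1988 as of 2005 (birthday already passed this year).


Birth year: 1988
Current year: 2005
Age = current year - birth year
Age = 2005 - 1988 = 17

17


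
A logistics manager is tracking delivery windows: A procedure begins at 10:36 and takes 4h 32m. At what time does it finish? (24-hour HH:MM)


Start time: 10:36
Adding: 4 hours 32 minutes
Minutes: 36 + 32 = 68
Minute overflow: 68 >= 60, so carry 1 hour, minutes = 8
Hours: 10 + 4 + 1 = 15
Result: 15:08

15:08


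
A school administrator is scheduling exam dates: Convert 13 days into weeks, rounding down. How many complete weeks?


Total days: 13
Days per week: 7
Division: 13 / 7 = 1 remainder 6
Complete weeks: 1
Remaining days: 6

1


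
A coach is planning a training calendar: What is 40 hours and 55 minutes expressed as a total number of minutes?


Hours: 40
Minutes: 55
Convert hours to minutes: 40 x 60 = 2400
Add remaining minutes: 2400 + 55 = 2455

2455


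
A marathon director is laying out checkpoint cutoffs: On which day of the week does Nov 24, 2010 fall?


Date: 2010-11-24
January 1, 2010 is a Friday
Day of year: 328
Offset from Jan 1: 327 days
327 mod 7 = 5
Result: Wednesday

Wednesday


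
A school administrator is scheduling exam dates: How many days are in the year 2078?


Year: 2078
Check leap year rules:
Divisible by 4? No
2078 is not a leap year
Days: 365

365


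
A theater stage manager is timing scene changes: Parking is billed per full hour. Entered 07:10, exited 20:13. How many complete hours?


Start: 07:10
End: 20:13
Hour difference: 20 - 7 = 13 hours
Minute difference: 13 - 10 = 3 minutes
Total minutes: 783
Complete hours: 783 / 60 = 13 (remainder 3)

13


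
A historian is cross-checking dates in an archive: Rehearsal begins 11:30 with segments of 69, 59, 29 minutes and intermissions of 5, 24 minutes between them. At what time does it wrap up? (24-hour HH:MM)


Start: 11:30 = 690 min from midnight
  after task 1 (69 min): 12:39
  after break (5 min): 12:44
  after task 2 (59 min): 13:43
  after break (24 min): 14:07
  after task 3 (29 min): 14:36
Total elapsed: 186 minutes
End time: 14:36

14:36


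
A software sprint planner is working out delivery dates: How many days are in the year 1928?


Year: 1928
Check leap year rules:
Divisible by 4? Yes
Divisible by 100? No
1928 is a leap year
Days: 366

366


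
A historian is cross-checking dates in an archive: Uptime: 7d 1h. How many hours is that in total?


Days: 7
Extra hours: 1
Hours per day: 24
Days to hours: 7 x 24 = 168
Total: 168 + 1 = 169

169


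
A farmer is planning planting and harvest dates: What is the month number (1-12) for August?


Calendar month order:
7. July
8. August <--
9. September
August is month number 8

8


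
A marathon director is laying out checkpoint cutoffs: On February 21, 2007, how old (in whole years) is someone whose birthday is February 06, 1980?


Birth: 1980-02-06
Reference: 2007-02-21
Year difference: 2007 - 1980 = 27
Has birthday (02-06) occurred by 02-21? Yes
Age in full years: 27

27


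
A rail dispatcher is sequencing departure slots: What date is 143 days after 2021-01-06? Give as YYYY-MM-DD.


Start: 2021-01-06
Adding 143 days
Days remaining in January: 25
After January: 118 days still to add
February 2021: 28 days, 90 remaining
March 2021: 31 days, 59 remaining
April 2021: 30 days, 29 remaining
May 2021 has 31 days, need 29
Result: 2021-05-29

2021-05-29


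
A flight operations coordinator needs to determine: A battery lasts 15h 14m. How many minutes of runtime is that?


Hours: 15
Extra minutes: 14
Minutes per hour: 60
Hours to minutes: 15 x 60 = 900
Total: 900 + 14 = 914

914


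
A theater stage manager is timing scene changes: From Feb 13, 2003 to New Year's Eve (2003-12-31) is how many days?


Start: February 13, 2003
End: December 31, 2003
Days left in February: 15
March: 31
April: 30
May: 31
June: 30
... plus remaining months
Sum of remaining months: 306
Total: 15 + 306 = 321

321


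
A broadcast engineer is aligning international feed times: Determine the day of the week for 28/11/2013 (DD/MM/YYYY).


Date: 2013-11-28
January 1, 2013 is a Tuesday
Day of year: 332
Offset from Jan 1: 331 days
331 mod 7 = 2
Result: Thursday

Thursday


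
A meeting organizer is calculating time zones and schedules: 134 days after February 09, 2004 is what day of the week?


Start: 2004-02-09 (Monday)
Step 1 - find target date: add 134 days
  2004-02-09 + 134 days = 2004-06-22
Step 2 - day of week:
  134 mod 7 = 1
  Monday + 1 days -> Tuesday
Result: Tuesday (2004-06-22)

Tuesday


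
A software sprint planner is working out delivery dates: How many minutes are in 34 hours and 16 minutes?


Hours: 34
Minutes: 16
Convert hours to minutes: 34 x 60 = 2040
Add remaining minutes: 2040 + 16 = 2056

2056


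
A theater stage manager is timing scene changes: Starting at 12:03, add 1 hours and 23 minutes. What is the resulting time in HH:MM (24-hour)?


Start time: 12:03
Adding: 1 hours 23 minutes
Minutes: 3 + 23 = 26
Hours: 12 + 1 + 0 = 13
Result: 13:26

13:26


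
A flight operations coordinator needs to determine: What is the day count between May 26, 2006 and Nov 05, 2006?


Start date: 2006-05-26
End date: 2006-11-05
May 2006: +6 days
Jun 2006: +30 days
Jul 2006: +31 days
... (4 more months)
Total: 163 days

163


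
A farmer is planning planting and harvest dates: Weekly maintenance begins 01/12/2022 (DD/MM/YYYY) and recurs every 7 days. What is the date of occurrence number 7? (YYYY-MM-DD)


First occurrence: 2022-12-01 (occurrence 1)
Each occurrence is 7 days after the previous.
Occurrence 7 is 6 weeks after the first.
6 weeks = 42 days
2022-12-01 + 42 days = 2023-01-12

2023-01-12


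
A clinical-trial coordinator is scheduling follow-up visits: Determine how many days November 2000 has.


Month: November
Year: 2000
November is a 30-day month
Total: 30 days

30


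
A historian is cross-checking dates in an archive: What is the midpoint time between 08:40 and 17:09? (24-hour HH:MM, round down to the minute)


Start time: 08:40 = 520 minutes from midnight
End time: 17:09 = 1029 minutes from midnight
Sum: 520 + 1029 = 1549
Midpoint: 1549 / 2 = 774 minutes
Convert: 774 / 60 = 12 hours, 54 minutes
Result: 12:54

12:54


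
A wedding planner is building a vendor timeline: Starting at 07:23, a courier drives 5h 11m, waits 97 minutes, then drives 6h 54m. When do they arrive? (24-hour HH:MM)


Depart: 07:23
Leg 1: +311 min -> 12:34
Layover: +97 min -> 14:11
Leg 2: +414 min -> 21:05
Total travel: 822 minutes = 13h 42m
Arrival: 21:05

21:05


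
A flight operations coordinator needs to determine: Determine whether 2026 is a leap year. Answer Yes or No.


Year: 2026
Divisible by 4? 2026 / 4 = 506.5 -> No
Not divisible by 4, so NOT a leap year

No


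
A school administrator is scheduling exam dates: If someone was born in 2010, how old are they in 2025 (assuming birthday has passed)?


Birth year: 2010
Current year: 2025
Age = current year - birth year
Age = 2025 - 2010 = 15

15


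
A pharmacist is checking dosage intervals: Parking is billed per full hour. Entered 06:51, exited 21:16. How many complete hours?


Start: 06:51
End: 21:16
Hour difference: 21 - 6 = 15 hours
Minute difference: 16 - 51 = -35 minutes
Total minutes: 865
Complete hours: 865 / 60 = 14 (remainder 25)

14


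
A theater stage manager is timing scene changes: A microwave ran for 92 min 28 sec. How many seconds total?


Minutes: 92
Extra seconds: 28
Seconds per minute: 60
Minutes to seconds: 92 x 60 = 5520
Total: 5520 + 28 = 5548

5548


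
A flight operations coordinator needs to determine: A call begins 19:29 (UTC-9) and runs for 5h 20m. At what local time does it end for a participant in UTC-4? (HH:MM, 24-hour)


Start: 19:29 in UTC-9
Step 1 - add duration:
  minutes: 29 + 20 = 49
  hours: 19 + 5 + 0 = 24
  end in UTC-9: 00:49
Step 2 - convert UTC-9 -> UTC-4:
  offset difference: -4 - (-9) = 5 hours
  0 + (5) = 5 -> mod 24 = 5
Result: 05:49 in UTC-4

05:49


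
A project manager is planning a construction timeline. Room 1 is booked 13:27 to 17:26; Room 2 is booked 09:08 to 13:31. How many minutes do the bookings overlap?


Interval A: [807, 1046] minutes from midnight
Interval B: [548, 811] minutes from midnight
Overlap start = max(807, 548) = 807
Overlap end = min(1046, 811) = 811
Overlap = 811 - 807 = 4 minutes

4


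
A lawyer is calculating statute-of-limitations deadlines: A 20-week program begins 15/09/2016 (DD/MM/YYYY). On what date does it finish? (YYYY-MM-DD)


Start: 2016-09-15
Weeks to add: 20
Convert to days: 20 x 7 = 140 days
Add 140 days to 2016-09-15
Result: 2017-02-02

2017-02-02


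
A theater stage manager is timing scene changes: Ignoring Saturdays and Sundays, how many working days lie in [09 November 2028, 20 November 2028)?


Start: 2028-11-09 (Thursday)
End (exclusive): 2028-11-20 (Monday)
Total calendar days: 11
Full weeks: 11 // 7 = 1 -> 5 weekdays
Remaining 4 days starting on Thursday:
  Thu(w), Fri(w), Sat(-), Sun(-) -> 2 weekdays
Total business days: 5 + 2 = 7

7


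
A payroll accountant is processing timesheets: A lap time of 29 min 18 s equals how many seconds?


Minutes: 29
Seconds: 18
Convert minutes to seconds: 29 x 60 = 1740
Add remaining seconds: 1740 + 18 = 1758

1758


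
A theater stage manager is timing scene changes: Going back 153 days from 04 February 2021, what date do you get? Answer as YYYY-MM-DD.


Start: 2021-02-04
Subtracting 153 days
Days already passed in February: 4
After going back through February: 149 more days to subtract
January 2021: 31 days, 118 remaining
December 2020: 31 days, 87 remaining
November 2020: 30 days, 57 remaining
October 2020: 31 days, 26 remaining
Result: 2020-09-04

2020-09-04


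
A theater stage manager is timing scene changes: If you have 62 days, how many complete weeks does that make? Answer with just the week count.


Total days: 62
Days per week: 7
Division: 62 / 7 = 8 remainder 6
Complete weeks: 8
Remaining days: 6

8


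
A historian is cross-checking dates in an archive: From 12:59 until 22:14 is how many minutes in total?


Start time: 12:59 = 779 minutes from midnight
End time: 22:14 = 1334 minutes from midnight
Difference: 1334 - 779 = 555 minutes
That is 9 hours and 15 minutes

555


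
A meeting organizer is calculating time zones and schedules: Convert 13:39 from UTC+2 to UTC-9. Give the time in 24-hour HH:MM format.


Local time: 13:39 at UTC+2 (offset 2h)
Target zone: UTC-9 (offset -9h)
Difference: -9 - (2) = -11 hours
Calculation: 13 + (-11) = 2
Result: 02:39

02:39


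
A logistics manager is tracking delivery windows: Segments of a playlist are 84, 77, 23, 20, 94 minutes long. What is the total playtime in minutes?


Durations: 84, 77, 23, 20, 94
Running sum: 84
+ 77 = 161
+ 23 = 184
+ 20 = 204
+ 94 = 298
Total duration: 298 minutes
That is 4 hours and 58 minutes

298


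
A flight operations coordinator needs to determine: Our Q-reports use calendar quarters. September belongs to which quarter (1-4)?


Month: September (month 9)
Q1: January-March (months 1-3)
Q2: April-June (months 4-6)
Q3: July-September (months 7-9)
Q4: October-December (months 10-12)
Month 9 falls in Q3

3


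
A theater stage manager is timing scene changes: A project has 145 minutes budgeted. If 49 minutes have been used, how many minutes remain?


Total budget: 145 minutes
Time used: 49 minutes
Remaining: 145 - 49 = 96 minutes
Percent used: 33.8%
Percent remaining: 66.2%

96


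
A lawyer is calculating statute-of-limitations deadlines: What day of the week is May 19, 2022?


Date: 2022-05-19
January 1, 2022 is a Saturday
Day of year: 139
Offset from Jan 1: 138 days
138 mod 7 = 5
Result: Thursday

Thursday


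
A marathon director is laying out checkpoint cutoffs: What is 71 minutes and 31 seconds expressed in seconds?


Minutes: 71
Extra seconds: 31
Seconds per minute: 60
Minutes to seconds: 71 x 60 = 4260
Total: 4260 + 31 = 4291

4291


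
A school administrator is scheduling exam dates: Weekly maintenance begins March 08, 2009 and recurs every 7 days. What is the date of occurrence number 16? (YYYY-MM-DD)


First occurrence: 2009-03-08 (occurrence 1)
Each occurrence is 7 days after the previous.
Occurrence 16 is 15 weeks after the first.
15 weeks = 105 days
2009-03-08 + 105 days = 2009-06-21

2009-06-21


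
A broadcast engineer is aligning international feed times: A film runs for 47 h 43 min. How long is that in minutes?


Hours: 47
Minutes: 43
Convert hours to minutes: 47 x 60 = 2820
Add remaining minutes: 2820 + 43 = 2863

2863


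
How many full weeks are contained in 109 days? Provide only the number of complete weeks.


Total days: 109
Days per week: 7
Division: 109 / 7 = 15 remainder 4
Complete weeks: 15
Remaining days: 4

15


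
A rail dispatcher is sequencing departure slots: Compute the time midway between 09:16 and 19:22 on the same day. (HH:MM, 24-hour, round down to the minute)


Start time: 09:16 = 556 minutes from midnight
End time: 19:22 = 1162 minutes from midnight
Sum: 556 + 1162 = 1718
Midpoint: 1718 / 2 = 859 minutes
Convert: 859 / 60 = 14 hours, 19 minutes
Result: 14:19

14:19


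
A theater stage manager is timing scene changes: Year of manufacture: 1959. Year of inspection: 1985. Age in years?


Birth year: 1959
Current year: 1985
Age = current year - birth year
Age = 1985 - 1959 = 26

26


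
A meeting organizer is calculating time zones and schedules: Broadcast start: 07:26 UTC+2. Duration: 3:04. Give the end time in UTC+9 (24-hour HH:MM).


Start: 07:26 in UTC+2
Step 1 - add duration:
  minutes: 26 + 4 = 30
  hours: 7 + 3 + 0 = 10
  end in UTC+2: 10:30
Step 2 - convert UTC+2 -> UTC+9:
  offset difference: 9 - (2) = 7 hours
  10 + (7) = 17 -> mod 24 = 17
Result: 17:30 in UTC+9

17:30


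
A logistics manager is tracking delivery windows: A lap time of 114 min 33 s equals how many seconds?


Minutes: 114
Seconds: 33
Convert minutes to seconds: 114 x 60 = 6840
Add remaining seconds: 6840 + 33 = 6873

6873


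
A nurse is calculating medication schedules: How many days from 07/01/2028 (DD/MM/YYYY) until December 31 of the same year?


Start: January 07, 2028
End: December 31, 2028
Days left in January: 24
February: 29
March: 31
April: 30
May: 31
... plus remaining months
Sum of remaining months: 335
Total: 24 + 335 = 359

359


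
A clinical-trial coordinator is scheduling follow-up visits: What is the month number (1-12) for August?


Calendar month order:
7. July
8. August <--
9. September
August is month number 8

8


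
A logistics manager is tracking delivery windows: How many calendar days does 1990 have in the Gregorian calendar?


Year: 1990
Check leap year rules:
Divisible by 4? No
1990 is not a leap year
Days: 365

365


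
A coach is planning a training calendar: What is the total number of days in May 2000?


Month: May
Year: 2000
May is a 31-day month
Total: 31 days

31


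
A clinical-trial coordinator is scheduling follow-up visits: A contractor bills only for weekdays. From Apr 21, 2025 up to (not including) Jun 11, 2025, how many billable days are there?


Start: 2025-04-21 (Monday)
End (exclusive): 2025-06-11 (Wednesday)
Total calendar days: 51
Full weeks: 51 // 7 = 7 -> 35 weekdays
Remaining 2 days starting on Monday:
  Mon(w), Tue(w) -> 2 weekdays
Total business days: 35 + 2 = 37

37


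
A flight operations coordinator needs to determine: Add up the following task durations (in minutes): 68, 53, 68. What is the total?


Durations: 68, 53, 68
Running sum: 68
+ 53 = 121
+ 68 = 189
Total duration: 189 minutes
That is 3 hours and 9 minutes

189


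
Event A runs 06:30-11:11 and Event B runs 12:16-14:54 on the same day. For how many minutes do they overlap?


Interval A: [390, 671] minutes from midnight
Interval B: [736, 894] minutes from midnight
Overlap start = max(390, 736) = 736
Overlap end = min(671, 894) = 671
End <= start, so the intervals do not overlap: 0 minutes

0


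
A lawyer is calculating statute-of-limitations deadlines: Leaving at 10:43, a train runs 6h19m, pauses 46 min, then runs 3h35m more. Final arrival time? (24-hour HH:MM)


Depart: 10:43
Leg 1: +379 min -> 17:02
Layover: +46 min -> 17:48
Leg 2: +215 min -> 21:23
Total travel: 640 minutes = 10h 40m
Arrival: 21:23

21:23


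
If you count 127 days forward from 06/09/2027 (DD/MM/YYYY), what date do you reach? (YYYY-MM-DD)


Start: 2027-09-06
Adding 127 days
Days remaining in September: 24
After September: 103 days still to add
October 2027: 31 days, 72 remaining
November 2027: 30 days, 42 remaining
December 2027: 31 days, 11 remaining
January 2028 has 31 days, need 11
Result: 2028-01-11

2028-01-11


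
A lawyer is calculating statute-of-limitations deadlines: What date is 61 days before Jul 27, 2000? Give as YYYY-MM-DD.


Start: 2000-07-27
Subtracting 61 days
Days already passed in July: 27
After going back through July: 34 more days to subtract
June 2000: 30 days, 4 remaining
May 2000 has 31 days, need 4
Result: 2000-05-27

2000-05-27


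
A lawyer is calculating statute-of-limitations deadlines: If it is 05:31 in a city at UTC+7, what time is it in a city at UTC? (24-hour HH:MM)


Local time: 05:31 at UTC+7 (offset 7h)
Target zone: UTC (offset 0h)
Difference: 0 - (7) = -7 hours
Calculation: 5 + (-7) = -2
Wraparound: (-2) mod 24 = 22
Result: 22:31

22:31


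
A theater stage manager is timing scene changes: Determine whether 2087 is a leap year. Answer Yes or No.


Year: 2087
Divisible by 4? 2087 / 4 = 521.75 -> No
Not divisible by 4, so NOT a leap year

No


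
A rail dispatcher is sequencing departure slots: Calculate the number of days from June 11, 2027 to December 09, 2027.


Start date: 2027-06-11
End date: 2027-12-09
Jun 2027: +20 days
Jul 2027: +31 days
Aug 2027: +31 days
... (4 more months)
Total: 181 days

181


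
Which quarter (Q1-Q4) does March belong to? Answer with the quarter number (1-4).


Month: March (month 3)
Q1: January-March (months 1-3)
Q2: April-June (months 4-6)
Q3: July-September (months 7-9)
Q4: October-December (months 10-12)
Month 3 falls in Q1

1


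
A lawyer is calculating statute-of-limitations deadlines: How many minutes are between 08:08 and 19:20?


Start time: 08:08 = 488 minutes from midnight
End time: 19:20 = 1160 minutes from midnight
Difference: 1160 - 488 = 672 minutes
That is 11 hours and 12 minutes

672


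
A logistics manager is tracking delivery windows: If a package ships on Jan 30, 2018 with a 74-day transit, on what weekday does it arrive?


Start: 2018-01-30 (Tuesday)
Step 1 - find target date: add 74 days
  2018-01-30 + 74 days = 2018-04-14
Step 2 - day of week:
  74 mod 7 = 4
  Tuesday + 4 days -> Saturday
Result: Saturday (2018-04-14)

Saturday


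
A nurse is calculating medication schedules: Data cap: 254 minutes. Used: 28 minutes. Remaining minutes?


Total budget: 254 minutes
Time used: 28 minutes
Remaining: 254 - 28 = 226 minutes
Percent used: 11.0%
Percent remaining: 89.0%

226


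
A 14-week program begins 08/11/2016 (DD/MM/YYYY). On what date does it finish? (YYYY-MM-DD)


Start: 2016-11-08
Weeks to add: 14
Convert to days: 14 x 7 = 98 days
Add 98 days to 2016-11-08
Result: 2017-02-14

2017-02-14


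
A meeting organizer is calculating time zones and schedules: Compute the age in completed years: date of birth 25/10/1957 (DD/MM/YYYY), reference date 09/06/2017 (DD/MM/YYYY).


Birth: 1957-10-25
Reference: 2017-06-09
Year difference: 2017 - 1957 = 60
Has birthday (10-25) occurred by 06-09? No
Birthday not yet reached this year -> subtract 1
Age in full years: 59

59


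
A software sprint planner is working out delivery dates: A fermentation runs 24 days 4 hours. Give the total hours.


Days: 24
Extra hours: 4
Hours per day: 24
Days to hours: 24 x 24 = 576
Total: 576 + 4 = 580

580


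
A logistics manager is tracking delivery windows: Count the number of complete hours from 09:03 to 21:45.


Start: 09:03
End: 21:45
Hour difference: 21 - 9 = 12 hours
Minute difference: 45 - 3 = 42 minutes
Total minutes: 762
Complete hours: 762 / 60 = 12 (remainder 42)

12


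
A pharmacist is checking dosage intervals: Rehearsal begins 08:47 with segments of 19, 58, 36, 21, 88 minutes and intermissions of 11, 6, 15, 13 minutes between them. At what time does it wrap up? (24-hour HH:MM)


Start: 08:47 = 527 min from midnight
  after task 1 (19 min): 09:06
  after break (11 min): 09:17
  after task 2 (58 min): 10:15
  after break (6 min): 10:21
  after task 3 (36 min): 10:57
  after break (15 min): 11:12
  after task 4 (21 min): 11:33
  after break (13 min): 11:46
  after task 5 (88 min): 13:14
Total elapsed: 267 minutes
End time: 13:14

13:14


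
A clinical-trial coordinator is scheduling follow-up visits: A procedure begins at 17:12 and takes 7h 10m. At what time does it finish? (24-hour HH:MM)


Start time: 17:12
Adding: 7 hours 10 minutes
Minutes: 12 + 10 = 22
Hours: 17 + 7 + 0 = 24
Hour wraparound: 24 mod 24 = 0
Result: 00:22

00:22


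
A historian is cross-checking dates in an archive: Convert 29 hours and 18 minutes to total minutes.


Hours: 29
Extra minutes: 18
Minutes per hour: 60
Hours to minutes: 29 x 60 = 1740
Total: 1740 + 18 = 1758

1758


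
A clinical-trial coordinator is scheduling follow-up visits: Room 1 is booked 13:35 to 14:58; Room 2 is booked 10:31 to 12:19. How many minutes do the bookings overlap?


Interval A: [815, 898] minutes from midnight
Interval B: [631, 739] minutes from midnight
Overlap start = max(815, 631) = 815
Overlap end = min(898, 739) = 739
End <= start, so the intervals do not overlap: 0 minutes

0


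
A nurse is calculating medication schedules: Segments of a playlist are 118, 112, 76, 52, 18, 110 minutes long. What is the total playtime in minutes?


Durations: 118, 112, 76, 52, 18, 110
Running sum: 118
+ 112 = 230
+ 76 = 306
+ 52 = 358
+ 18 = 376
+ 110 = 486
Total duration: 486 minutes
That is 8 hours and 6 minutes

486


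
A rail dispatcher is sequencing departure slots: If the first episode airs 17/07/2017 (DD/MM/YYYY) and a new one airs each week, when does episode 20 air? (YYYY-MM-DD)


First occurrence: 2017-07-17 (occurrence 1)
Each occurrence is 7 days after the previous.
Occurrence 20 is 19 weeks after the first.
19 weeks = 133 days
2017-07-17 + 133 days = 2017-11-27

2017-11-27


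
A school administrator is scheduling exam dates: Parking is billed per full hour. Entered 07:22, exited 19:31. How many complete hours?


Start: 07:22
End: 19:31
Hour difference: 19 - 7 = 12 hours
Minute difference: 31 - 22 = 9 minutes
Total minutes: 729
Complete hours: 729 / 60 = 12 (remainder 9)

12


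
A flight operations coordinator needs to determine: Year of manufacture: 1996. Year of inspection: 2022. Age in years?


Birth year: 1996
Current year: 2022
Age = current year - birth year
Age = 2022 - 1996 = 26

26


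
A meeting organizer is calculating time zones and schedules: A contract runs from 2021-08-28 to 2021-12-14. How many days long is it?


Start date: 2021-08-28
End date: 2021-12-14
Aug 2021: +4 days
Sep 2021: +30 days
Oct 2021: +31 days
Nov 2021: +30 days
Dec 2021: +13 days
Total: 108 days

108


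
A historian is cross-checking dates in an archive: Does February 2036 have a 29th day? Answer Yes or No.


Year: 2036
Divisible by 4? 2036 / 4 = 509.0 -> Yes
Divisible by 100? 2036 / 100 = 20.36 -> No
Divisible by 4 but not 100, so it IS a leap year

Yes


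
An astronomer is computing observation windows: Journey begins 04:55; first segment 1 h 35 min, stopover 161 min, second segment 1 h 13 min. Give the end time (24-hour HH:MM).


Depart: 04:55
Leg 1: +95 min -> 06:30
Layover: +161 min -> 09:11
Leg 2: +73 min -> 10:24
Total travel: 329 minutes = 5h 29m
Arrival: 10:24

10:24


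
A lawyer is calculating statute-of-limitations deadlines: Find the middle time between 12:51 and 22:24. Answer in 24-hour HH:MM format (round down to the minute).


Start time: 12:51 = 771 minutes from midnight
End time: 22:24 = 1344 minutes from midnight
Sum: 771 + 1344 = 2115
Midpoint: 2115 / 2 = 1057 minutes
Convert: 1057 / 60 = 17 hours, 37 minutes
Result: 17:37

17:37


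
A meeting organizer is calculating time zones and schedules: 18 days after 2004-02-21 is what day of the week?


Start: 2004-02-21 (Saturday)
Step 1 - find target date: add 18 days
  2004-02-21 + 18 days = 2004-03-10
Step 2 - day of week:
  18 mod 7 = 4
  Saturday + 4 days -> Wednesday
Result: Wednesday (2004-03-10)

Wednesday


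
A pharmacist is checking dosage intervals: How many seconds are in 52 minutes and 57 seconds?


Minutes: 52
Extra seconds: 57
Seconds per minute: 60
Minutes to seconds: 52 x 60 = 3120
Total: 3120 + 57 = 3177

3177


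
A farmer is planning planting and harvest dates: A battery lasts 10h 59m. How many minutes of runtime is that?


Hours: 10
Extra minutes: 59
Minutes per hour: 60
Hours to minutes: 10 x 60 = 600
Total: 600 + 59 = 659

659


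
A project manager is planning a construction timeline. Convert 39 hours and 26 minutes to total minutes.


Hours: 39
Minutes: 26
Convert hours to minutes: 39 x 60 = 2340
Add remaining minutes: 2340 + 26 = 2366

2366


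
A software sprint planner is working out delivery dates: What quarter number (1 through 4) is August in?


Month: August (month 8)
Q1: January-March (months 1-3)
Q2: April-June (months 4-6)
Q3: July-September (months 7-9)
Q4: October-December (months 10-12)
Month 8 falls in Q3

3


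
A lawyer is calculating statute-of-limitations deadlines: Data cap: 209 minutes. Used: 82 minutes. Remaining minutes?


Total budget: 209 minutes
Time used: 82 minutes
Remaining: 209 - 82 = 127 minutes
Percent used: 39.2%
Percent remaining: 60.8%

127


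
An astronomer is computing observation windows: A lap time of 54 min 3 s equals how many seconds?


Minutes: 54
Seconds: 3
Convert minutes to seconds: 54 x 60 = 3240
Add remaining seconds: 3240 + 3 = 3243

3243


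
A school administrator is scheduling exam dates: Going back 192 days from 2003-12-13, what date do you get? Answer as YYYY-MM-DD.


Start: 2003-12-13
Subtracting 192 days
Days already passed in December: 13
After going back through December: 179 more days to subtract
November 2003: 30 days, 149 remaining
October 2003: 31 days, 118 remaining
September 2003: 30 days, 88 remaining
August 2003: 31 days, 57 remaining
Result: 2003-06-04

2003-06-04


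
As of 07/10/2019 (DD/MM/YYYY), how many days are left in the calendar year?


Start: October 07, 2019
End: December 31, 2019
Days left in October: 24
November: 30
December: 31
Sum of remaining months: 61
Total: 24 + 61 = 85

85


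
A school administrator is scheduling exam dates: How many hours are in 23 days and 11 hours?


Days: 23
Extra hours: 11
Hours per day: 24
Days to hours: 23 x 24 = 552
Total: 552 + 11 = 563

563


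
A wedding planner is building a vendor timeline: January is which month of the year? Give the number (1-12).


Calendar month order:
1. January <--
2. February
January is month number 1

1


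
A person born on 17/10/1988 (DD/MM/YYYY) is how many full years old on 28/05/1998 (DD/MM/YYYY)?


Birth: 1988-10-17
Reference: 1998-05-28
Year difference: 1998 - 1988 = 10
Has birthday (10-17) occurred by 05-28? No
Birthday not yet reached this year -> subtract 1
Age in full years: 9

9


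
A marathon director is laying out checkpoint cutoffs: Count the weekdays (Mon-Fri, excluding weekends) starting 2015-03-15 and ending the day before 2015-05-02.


Start: 2015-03-15 (Sunday)
End (exclusive): 2015-05-02 (Saturday)
Total calendar days: 48
Full weeks: 48 // 7 = 6 -> 30 weekdays
Remaining 6 days starting on Sunday:
  Sun(-), Mon(w), Tue(w), Wed(w), Thu(w), Fri(w) -> 5 weekdays
Total business days: 30 + 5 = 35

35


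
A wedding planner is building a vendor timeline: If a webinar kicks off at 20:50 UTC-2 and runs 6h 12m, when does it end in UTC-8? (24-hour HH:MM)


Start: 20:50 in UTC-2
Step 1 - add duration:
  minutes: 50 + 12 = 62 (carry 1h)
  hours: 20 + 6 + 1 = 27
  end in UTC-2: 03:02
Step 2 - convert UTC-2 -> UTC-8:
  offset difference: -8 - (-2) = -6 hours
  3 + (-6) = -3 -> mod 24 = 21
Result: 21:02 in UTC-8

21:02


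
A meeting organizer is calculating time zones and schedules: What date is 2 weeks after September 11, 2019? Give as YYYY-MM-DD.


Start: 2019-09-11
Weeks to add: 2
Convert to days: 2 x 7 = 14 days
Add 14 days to 2019-09-11
Result: 2019-09-25

2019-09-25


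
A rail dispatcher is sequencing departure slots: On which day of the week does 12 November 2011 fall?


Date: 2011-11-12
January 1, 2011 is a Saturday
Day of year: 316
Offset from Jan 1: 315 days
315 mod 7 = 0
Result: Saturday

Saturday


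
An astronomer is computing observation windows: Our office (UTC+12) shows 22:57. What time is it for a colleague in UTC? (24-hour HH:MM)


Local time: 22:57 at UTC+12 (offset 12h)
Target zone: UTC (offset 0h)
Difference: 0 - (12) = -12 hours
Calculation: 22 + (-12) = 10
Result: 10:57

10:57


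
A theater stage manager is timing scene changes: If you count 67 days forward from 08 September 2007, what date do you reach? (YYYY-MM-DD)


Start: 2007-09-08
Adding 67 days
Days remaining in September: 22
After September: 45 days still to add
October 2007: 31 days, 14 remaining
November 2007 has 30 days, need 14
Result: 2007-11-14

2007-11-14


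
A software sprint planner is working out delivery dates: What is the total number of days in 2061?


Year: 2061
Check leap year rules:
Divisible by 4? No
2061 is not a leap year
Days: 365

365


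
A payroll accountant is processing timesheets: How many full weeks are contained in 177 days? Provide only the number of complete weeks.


Total days: 177
Days per week: 7
Division: 177 / 7 = 25 remainder 2
Complete weeks: 25
Remaining days: 2

25


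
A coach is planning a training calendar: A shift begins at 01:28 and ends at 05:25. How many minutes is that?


Start time: 01:28 = 88 minutes from midnight
End time: 05:25 = 325 minutes from midnight
Difference: 325 - 88 = 237 minutes
That is 3 hours and 57 minutes

237


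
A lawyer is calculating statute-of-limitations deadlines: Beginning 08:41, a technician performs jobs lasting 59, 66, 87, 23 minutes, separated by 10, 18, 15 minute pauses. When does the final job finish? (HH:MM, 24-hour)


Start: 08:41 = 521 min from midnight
  after task 1 (59 min): 09:40
  after break (10 min): 09:50
  after task 2 (66 min): 10:56
  after break (18 min): 11:14
  after task 3 (87 min): 12:41
  after break (15 min): 12:56
  after task 4 (23 min): 13:19
Total elapsed: 278 minutes
End time: 13:19

13:19


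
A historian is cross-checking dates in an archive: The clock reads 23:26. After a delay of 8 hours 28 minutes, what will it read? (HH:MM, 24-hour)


Start time: 23:26
Adding: 8 hours 28 minutes
Minutes: 26 + 28 = 54
Hours: 23 + 8 + 0 = 31
Hour wraparound: 31 mod 24 = 7
Result: 07:54

07:54


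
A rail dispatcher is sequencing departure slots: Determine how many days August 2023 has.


Month: August
Year: 2023
August is a 31-day month
Total: 31 days

31


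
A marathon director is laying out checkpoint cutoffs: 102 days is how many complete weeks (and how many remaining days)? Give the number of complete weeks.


Total days: 102
Days per week: 7
Division: 102 / 7 = 14 remainder 4
Complete weeks: 14
Remaining days: 4

14


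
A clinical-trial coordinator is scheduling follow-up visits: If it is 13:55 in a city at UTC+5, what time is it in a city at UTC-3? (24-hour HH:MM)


Local time: 13:55 at UTC+5 (offset 5h)
Target zone: UTC-3 (offset -3h)
Difference: -3 - (5) = -8 hours
Calculation: 13 + (-8) = 5
Result: 05:55

05:55


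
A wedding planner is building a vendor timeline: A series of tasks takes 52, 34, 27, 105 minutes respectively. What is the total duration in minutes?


Durations: 52, 34, 27, 105
Running sum: 52
+ 34 = 86
+ 27 = 113
+ 105 = 218
Total duration: 218 minutes
That is 3 hours and 38 minutes

218


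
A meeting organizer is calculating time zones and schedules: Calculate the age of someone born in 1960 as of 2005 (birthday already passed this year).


Birth year: 1960
Current year: 2005
Age = current year - birth year
Age = 2005 - 1960 = 45

45


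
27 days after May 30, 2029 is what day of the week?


Start: 2029-05-30 (Wednesday)
Step 1 - find target date: add 27 days
  2029-05-30 + 27 days = 2029-06-26
Step 2 - day of week:
  27 mod 7 = 6
  Wednesday + 6 days -> Tuesday
Result: Tuesday (2029-06-26)

Tuesday


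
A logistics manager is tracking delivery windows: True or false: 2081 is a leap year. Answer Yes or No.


Year: 2081
Divisible by 4? 2081 / 4 = 520.25 -> No
Not divisible by 4, so NOT a leap year

No


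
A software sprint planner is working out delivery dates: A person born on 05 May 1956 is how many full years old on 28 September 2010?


Birth: 1956-05-05
Reference: 2010-09-28
Year difference: 2010 - 1956 = 54
Has birthday (05-05) occurred by 09-28? Yes
Age in full years: 54

54


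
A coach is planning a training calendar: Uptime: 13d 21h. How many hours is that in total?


Days: 13
Extra hours: 21
Hours per day: 24
Days to hours: 13 x 24 = 312
Total: 312 + 21 = 333

333


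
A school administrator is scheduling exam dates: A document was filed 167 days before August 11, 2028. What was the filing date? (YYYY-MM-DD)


Start: 2028-08-11
Subtracting 167 days
Days already passed in August: 11
After going back through August: 156 more days to subtract
July 2028: 31 days, 125 remaining
June 2028: 30 days, 95 remaining
May 2028: 31 days, 64 remaining
April 2028: 30 days, 34 remaining
Result: 2028-02-26

2028-02-26


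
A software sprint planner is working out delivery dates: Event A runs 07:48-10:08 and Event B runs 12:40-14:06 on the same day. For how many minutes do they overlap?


Interval A: [468, 608] minutes from midnight
Interval B: [760, 846] minutes from midnight
Overlap start = max(468, 760) = 760
Overlap end = min(608, 846) = 608
End <= start, so the intervals do not overlap: 0 minutes

0


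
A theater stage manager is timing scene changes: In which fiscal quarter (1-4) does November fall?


Month: November (month 11)
Q1: January-March (months 1-3)
Q2: April-June (months 4-6)
Q3: July-September (months 7-9)
Q4: October-December (months 10-12)
Month 11 falls in Q4

4


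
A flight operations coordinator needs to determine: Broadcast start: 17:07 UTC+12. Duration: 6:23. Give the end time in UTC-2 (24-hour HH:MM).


Start: 17:07 in UTC+12
Step 1 - add duration:
  minutes: 7 + 23 = 30
  hours: 17 + 6 + 0 = 23
  end in UTC+12: 23:30
Step 2 - convert UTC+12 -> UTC-2:
  offset difference: -2 - (12) = -14 hours
  23 + (-14) = 9 -> mod 24 = 9
Result: 09:30 in UTC-2

09:30


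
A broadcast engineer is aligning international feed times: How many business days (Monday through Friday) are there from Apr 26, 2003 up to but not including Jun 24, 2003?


Start: 2003-04-26 (Saturday)
End (exclusive): 2003-06-24 (Tuesday)
Total calendar days: 59
Full weeks: 59 // 7 = 8 -> 40 weekdays
Remaining 3 days starting on Saturday:
  Sat(-), Sun(-), Mon(w) -> 1 weekdays
Total business days: 40 + 1 = 41

41


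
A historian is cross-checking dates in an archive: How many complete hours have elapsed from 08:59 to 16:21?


Start: 08:59
End: 16:21
Hour difference: 16 - 8 = 8 hours
Minute difference: 21 - 59 = -38 minutes
Total minutes: 442
Complete hours: 442 / 60 = 7 (remainder 22)

7


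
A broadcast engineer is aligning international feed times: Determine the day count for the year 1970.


Year: 1970
Check leap year rules:
Divisible by 4? No
1970 is not a leap year
Days: 365

365


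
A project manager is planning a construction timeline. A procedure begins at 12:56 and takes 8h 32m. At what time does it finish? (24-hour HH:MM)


Start time: 12:56
Adding: 8 hours 32 minutes
Minutes: 56 + 32 = 88
Minute overflow: 88 >= 60, so carry 1 hour, minutes = 28
Hours: 12 + 8 + 1 = 21
Result: 21:28

21:28


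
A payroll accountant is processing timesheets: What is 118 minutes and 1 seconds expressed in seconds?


Minutes: 118
Extra seconds: 1
Seconds per minute: 60
Minutes to seconds: 118 x 60 = 7080
Total: 7080 + 1 = 7081

7081
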